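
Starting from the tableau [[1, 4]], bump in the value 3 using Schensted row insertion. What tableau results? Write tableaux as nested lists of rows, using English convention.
[[1, 3], [4]]

In row 1, 3 replaces 4 (the leftmost entry greater than 3); 4 is bumped to row 2. 4 starts a new row 2. The new tableau is [[1, 3], [4]].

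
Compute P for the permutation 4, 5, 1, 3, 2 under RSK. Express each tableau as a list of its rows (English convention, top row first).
P = [[1, 2], [3, 5], [4]]

After inserting 4: P = [[4]].
After inserting 5: P = [[4, 5]].
After inserting 1: P = [[1, 5], [4]].
After inserting 3: P = [[1, 3], [4, 5]].
After inserting 2: P = [[1, 2], [3, 5], [4]].

So P = [[1, 2], [3, 5], [4]].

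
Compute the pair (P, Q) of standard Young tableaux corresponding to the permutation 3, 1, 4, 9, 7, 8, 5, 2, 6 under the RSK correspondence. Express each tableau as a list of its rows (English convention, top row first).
Insert each entry of the permutation into P by Schensted row insertion, recording in Q the position of each new cell.

Insert 3: appended to row 1. P = [[3]], Q = [[1]].
Insert 1: 1 bumps 3 from row 1; 3 starts row 2. P = [[1], [3]], Q = [[1], [2]].
Insert 4: appended to row 1. P = [[1, 4], [3]], Q = [[1, 3], [2]].
Insert 9: appended to row 1. P = [[1, 4, 9], [3]], Q = [[1, 3, 4], [2]].
Insert 7: 7 bumps 9 from row 1; 9 appends to row 2. P = [[1, 4, 7], [3, 9]], Q = [[1, 3, 4], [2, 5]].
Insert 8: appended to row 1. P = [[1, 4, 7, 8], [3, 9]], Q = [[1, 3, 4, 6], [2, 5]].
Insert 5: 5 bumps 7 from row 1; 7 bumps 9 from row 2; 9 starts row 3. P = [[1, 4, 5, 8], [3, 7], [9]], Q = [[1, 3, 4, 6], [2, 5], [7]].
Insert 2: 2 bumps 4 from row 1; 4 bumps 7 from row 2; 7 bumps 9 from row 3; 9 starts row 4. P = [[1, 2, 5, 8], [3, 4], [7], [9]], Q = [[1, 3, 4, 6], [2, 5], [7], [8]].
Insert 6: 6 bumps 8 from row 1; 8 appends to row 2. P = [[1, 2, 5, 6], [3, 4, 8], [7], [9]], Q = [[1, 3, 4, 6], [2, 5, 9], [7], [8]].

So P = [[1, 2, 5, 6], [3, 4, 8], [7], [9]], Q = [[1, 3, 4, 6], [2, 5, 9], [7], [8]].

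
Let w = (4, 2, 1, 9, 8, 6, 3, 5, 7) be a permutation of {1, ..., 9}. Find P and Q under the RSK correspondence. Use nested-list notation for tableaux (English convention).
P = [[1, 3, 5, 7], [2, 6], [4, 8], [9]], Q = [[1, 4, 8, 9], [2, 5], [3, 6], [7]]

Insert each entry of the permutation into P by Schensted row insertion, recording in Q the position of each new cell.

Insert 4: appended to row 1. P = [[4]].
Insert 2: 2 bumps 4 from row 1; 4 starts row 2. P = [[2], [4]].
Insert 1: 1 bumps 2 from row 1; 2 bumps 4 from row 2; 4 starts row 3. P = [[1], [2], [4]].
Insert 9: appended to row 1. P = [[1, 9], [2], [4]].
Insert 8: 8 bumps 9 from row 1; 9 appends to row 2. P = [[1, 8], [2, 9], [4]].
Insert 6: 6 bumps 8 from row 1; 8 bumps 9 from row 2; 9 appends to row 3. P = [[1, 6], [2, 8], [4, 9]].
Insert 3: 3 bumps 6 from row 1; 6 bumps 8 from row 2; 8 bumps 9 from row 3; 9 starts row 4. P = [[1, 3], [2, 6], [4, 8], [9]].
Insert 5: appended to row 1. P = [[1, 3, 5], [2, 6], [4, 8], [9]].
Insert 7: appended to row 1. P = [[1, 3, 5, 7], [2, 6], [4, 8], [9]].

So P = [[1, 3, 5, 7], [2, 6], [4, 8], [9]], Q = [[1, 4, 8, 9], [2, 5], [3, 6], [7]].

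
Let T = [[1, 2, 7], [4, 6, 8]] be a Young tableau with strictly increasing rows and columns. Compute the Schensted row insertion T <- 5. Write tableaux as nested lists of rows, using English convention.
In row 1, 5 replaces 7 (the leftmost entry greater than 5); 7 is bumped to row 2. In row 2, 7 replaces 8 (the leftmost entry greater than 7); 8 is bumped to row 3. 8 starts a new row 3. The new tableau is [[1, 2, 5], [4, 6, 7], [8]].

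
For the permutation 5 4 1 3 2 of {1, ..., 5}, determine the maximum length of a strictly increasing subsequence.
2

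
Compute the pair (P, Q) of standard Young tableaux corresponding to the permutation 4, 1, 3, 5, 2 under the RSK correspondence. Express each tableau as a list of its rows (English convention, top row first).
Insert each entry of the permutation into P by Schensted row insertion, recording in Q the position of each new cell.

After inserting 4: P = [[4]].
After inserting 1: P = [[1], [4]].
After inserting 3: P = [[1, 3], [4]].
After inserting 5: P = [[1, 3, 5], [4]].
After inserting 2: P = [[1, 2, 5], [3], [4]].

So P = [[1, 2, 5], [3], [4]], Q = [[1, 3, 4], [2], [5]].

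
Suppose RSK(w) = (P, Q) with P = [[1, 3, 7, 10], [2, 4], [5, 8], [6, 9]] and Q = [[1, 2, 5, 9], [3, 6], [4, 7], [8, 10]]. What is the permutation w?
Reverse the RSK construction: for i from n down to 1, find the cell of Q containing i, remove the entry at that cell from P, and reverse-bump it up through P; the value ejected from row 1 is w(i).

Step i=10: Q has 10 at row 4, column 2; remove 9 from row 4 of P and reverse-bump: 9 enters row 3 and ejects 8; 8 enters row 2 and ejects 4; 4 enters row 1 and ejects 3. So w(10) = 3. P is now [[1, 4, 7, 10], [2, 8], [5, 9], [6]].
Step i=9: Q has 9 at row 1, column 4; remove that cell from P, ejecting 10. So w(9) = 10. P is now [[1, 4, 7], [2, 8], [5, 9], [6]].
Step i=8: Q has 8 at row 4, column 1; remove 6 from row 4 of P and reverse-bump: 6 enters row 3 and ejects 5; 5 enters row 2 and ejects 2; 2 enters row 1 and ejects 1. So w(8) = 1. P is now [[2, 4, 7], [5, 8], [6, 9]].
Step i=7: Q has 7 at row 3, column 2; remove 9 from row 3 of P and reverse-bump: 9 enters row 2 and ejects 8; 8 enters row 1 and ejects 7. So w(7) = 7. P is now [[2, 4, 8], [5, 9], [6]].
Step i=6: Q has 6 at row 2, column 2; remove 9 from row 2 of P and reverse-bump: 9 enters row 1 and ejects 8. So w(6) = 8. P is now [[2, 4, 9], [5], [6]].
Step i=5: Q has 5 at row 1, column 3; remove that cell from P, ejecting 9. So w(5) = 9. P is now [[2, 4], [5], [6]].
Step i=4: Q has 4 at row 3, column 1; remove 6 from row 3 of P and reverse-bump: 6 enters row 2 and ejects 5; 5 enters row 1 and ejects 4. So w(4) = 4. P is now [[2, 5], [6]].
Step i=3: Q has 3 at row 2, column 1; remove 6 from row 2 of P and reverse-bump: 6 enters row 1 and ejects 5. So w(3) = 5. P is now [[2, 6]].
Step i=2: Q has 2 at row 1, column 2; remove that cell from P, ejecting 6. So w(2) = 6. P is now [[2]].
Step i=1: Q has 1 at row 1, column 1; remove that cell from P, ejecting 2. So w(1) = 2. P is now [].

So w = 2 6 5 4 9 8 7 1 10 3.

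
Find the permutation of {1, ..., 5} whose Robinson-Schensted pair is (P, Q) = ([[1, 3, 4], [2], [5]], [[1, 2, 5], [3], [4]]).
2 5 3 1 4

Reverse the RSK construction: for i from n down to 1, find the cell of Q containing i, remove the entry at that cell from P, and reverse-bump it up through P; the value ejected from row 1 is w(i).

Step i=5: Q has 5 at row 1, column 3; remove that cell from P, ejecting 4. So w(5) = 4. P is now [[1, 3], [2], [5]].
Step i=4: Q has 4 at row 3, column 1; remove 5 from row 3 of P and reverse-bump: 5 enters row 2 and ejects 2; 2 enters row 1 and ejects 1. So w(4) = 1. P is now [[2, 3], [5]].
Step i=3: Q has 3 at row 2, column 1; remove 5 from row 2 of P and reverse-bump: 5 enters row 1 and ejects 3. So w(3) = 3. P is now [[2, 5]].
Step i=2: Q has 2 at row 1, column 2; remove that cell from P, ejecting 5. So w(2) = 5. P is now [[2]].
Step i=1: Q has 1 at row 1, column 1; remove that cell from P, ejecting 2. So w(1) = 2. P is now [].

So w = 2 5 3 1 4.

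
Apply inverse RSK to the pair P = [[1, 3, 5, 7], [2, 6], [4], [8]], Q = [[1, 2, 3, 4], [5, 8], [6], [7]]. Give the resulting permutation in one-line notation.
2 4 6 8 7 3 1 5

Reverse the RSK construction: for i from n down to 1, find the cell of Q containing i, remove the entry at that cell from P, and reverse-bump it up through P; the value ejected from row 1 is w(i).

Step i=8: Q has 8 at row 2, column 2; remove 6 from row 2 of P and reverse-bump: 6 enters row 1 and ejects 5. So w(8) = 5. P is now [[1, 3, 6, 7], [2], [4], [8]].
Step i=7: Q has 7 at row 4, column 1; remove 8 from row 4 of P and reverse-bump: 8 enters row 3 and ejects 4; 4 enters row 2 and ejects 2; 2 enters row 1 and ejects 1. So w(7) = 1. P is now [[2, 3, 6, 7], [4], [8]].
Step i=6: Q has 6 at row 3, column 1; remove 8 from row 3 of P and reverse-bump: 8 enters row 2 and ejects 4; 4 enters row 1 and ejects 3. So w(6) = 3. P is now [[2, 4, 6, 7], [8]].
Step i=5: Q has 5 at row 2, column 1; remove 8 from row 2 of P and reverse-bump: 8 enters row 1 and ejects 7. So w(5) = 7. P is now [[2, 4, 6, 8]].
Step i=4: Q has 4 at row 1, column 4; remove that cell from P, ejecting 8. So w(4) = 8. P is now [[2, 4, 6]].
Step i=3: Q has 3 at row 1, column 3; remove that cell from P, ejecting 6. So w(3) = 6. P is now [[2, 4]].
Step i=2: Q has 2 at row 1, column 2; remove that cell from P, ejecting 4. So w(2) = 4. P is now [[2]].
Step i=1: Q has 1 at row 1, column 1; remove that cell from P, ejecting 2. So w(1) = 2. P is now [].

So w = 2 4 6 8 7 3 1 5.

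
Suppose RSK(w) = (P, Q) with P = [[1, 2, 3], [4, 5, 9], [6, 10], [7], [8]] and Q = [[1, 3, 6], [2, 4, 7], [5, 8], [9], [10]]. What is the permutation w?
4 1 8 7 2 10 9 6 5 3

Reverse the RSK construction: for i from n down to 1, find the cell of Q containing i, remove the entry at that cell from P, and reverse-bump it up through P; the value ejected from row 1 is w(i).

Step i=10: Q has 10 at row 5, column 1; remove 8 from row 5 of P and reverse-bump: 8 enters row 4 and ejects 7; 7 enters row 3 and ejects 6; 6 enters row 2 and ejects 5; 5 enters row 1 and ejects 3. So w(10) = 3. P is now [[1, 2, 5], [4, 6, 9], [7, 10], [8]].
Step i=9: Q has 9 at row 4, column 1; remove 8 from row 4 of P and reverse-bump: 8 enters row 3 and ejects 7; 7 enters row 2 and ejects 6; 6 enters row 1 and ejects 5. So w(9) = 5. P is now [[1, 2, 6], [4, 7, 9], [8, 10]].
Step i=8: Q has 8 at row 3, column 2; remove 10 from row 3 of P and reverse-bump: 10 enters row 2 and ejects 9; 9 enters row 1 and ejects 6. So w(8) = 6. P is now [[1, 2, 9], [4, 7, 10], [8]].
Step i=7: Q has 7 at row 2, column 3; remove 10 from row 2 of P and reverse-bump: 10 enters row 1 and ejects 9. So w(7) = 9. P is now [[1, 2, 10], [4, 7], [8]].
Step i=6: Q has 6 at row 1, column 3; remove that cell from P, ejecting 10. So w(6) = 10. P is now [[1, 2], [4, 7], [8]].
Step i=5: Q has 5 at row 3, column 1; remove 8 from row 3 of P and reverse-bump: 8 enters row 2 and ejects 7; 7 enters row 1 and ejects 2. So w(5) = 2. P is now [[1, 7], [4, 8]].
Step i=4: Q has 4 at row 2, column 2; remove 8 from row 2 of P and reverse-bump: 8 enters row 1 and ejects 7. So w(4) = 7. P is now [[1, 8], [4]].
Step i=3: Q has 3 at row 1, column 2; remove that cell from P, ejecting 8. So w(3) = 8. P is now [[1], [4]].
Step i=2: Q has 2 at row 2, column 1; remove 4 from row 2 of P and reverse-bump: 4 enters row 1 and ejects 1. So w(2) = 1. P is now [[4]].
Step i=1: Q has 1 at row 1, column 1; remove that cell from P, ejecting 4. So w(1) = 4. P is now [].

So w = 4 1 8 7 2 10 9 6 5 3.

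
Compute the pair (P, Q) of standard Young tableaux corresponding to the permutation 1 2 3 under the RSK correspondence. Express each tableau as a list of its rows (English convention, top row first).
Insert each entry of the permutation into P by Schensted row insertion, recording in Q the position of each new cell.

Insert 1: appended to row 1. P = [[1]].
Insert 2: appended to row 1. P = [[1, 2]].
Insert 3: appended to row 1. P = [[1, 2, 3]].

So P = [[1, 2, 3]], Q = [[1, 2, 3]].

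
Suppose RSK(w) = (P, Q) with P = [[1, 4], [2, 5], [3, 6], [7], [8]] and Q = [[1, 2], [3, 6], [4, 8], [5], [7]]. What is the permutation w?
Reverse the RSK construction: for i from n down to 1, find the cell of Q containing i, remove the entry at that cell from P, and reverse-bump it up through P; the value ejected from row 1 is w(i).

Step i=8: Q has 8 at row 3, column 2; remove 6 from row 3 of P and reverse-bump: 6 enters row 2 and ejects 5; 5 enters row 1 and ejects 4. So w(8) = 4. P is now [[1, 5], [2, 6], [3], [7], [8]].
Step i=7: Q has 7 at row 5, column 1; remove 8 from row 5 of P and reverse-bump: 8 enters row 4 and ejects 7; 7 enters row 3 and ejects 3; 3 enters row 2 and ejects 2; 2 enters row 1 and ejects 1. So w(7) = 1. P is now [[2, 5], [3, 6], [7], [8]].
Step i=6: Q has 6 at row 2, column 2; remove 6 from row 2 of P and reverse-bump: 6 enters row 1 and ejects 5. So w(6) = 5. P is now [[2, 6], [3], [7], [8]].
Step i=5: Q has 5 at row 4, column 1; remove 8 from row 4 of P and reverse-bump: 8 enters row 3 and ejects 7; 7 enters row 2 and ejects 3; 3 enters row 1 and ejects 2. So w(5) = 2. P is now [[3, 6], [7], [8]].
Step i=4: Q has 4 at row 3, column 1; remove 8 from row 3 of P and reverse-bump: 8 enters row 2 and ejects 7; 7 enters row 1 and ejects 6. So w(4) = 6. P is now [[3, 7], [8]].
Step i=3: Q has 3 at row 2, column 1; remove 8 from row 2 of P and reverse-bump: 8 enters row 1 and ejects 7. So w(3) = 7. P is now [[3, 8]].
Step i=2: Q has 2 at row 1, column 2; remove that cell from P, ejecting 8. So w(2) = 8. P is now [[3]].
Step i=1: Q has 1 at row 1, column 1; remove that cell from P, ejecting 3. So w(1) = 3. P is now [].

So w = 3 8 7 6 2 5 1 4.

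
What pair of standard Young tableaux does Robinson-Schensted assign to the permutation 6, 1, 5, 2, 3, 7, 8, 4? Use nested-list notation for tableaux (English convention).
P = [[1, 2, 3, 4, 8], [5, 7], [6]], Q = [[1, 3, 5, 6, 7], [2, 8], [4]]

Insert each entry of the permutation into P by Schensted row insertion, recording in Q the position of each new cell.

Insert 6: appended to row 1. P = [[6]].
Insert 1: 1 bumps 6 from row 1; 6 starts row 2. P = [[1], [6]].
Insert 5: appended to row 1. P = [[1, 5], [6]].
Insert 2: 2 bumps 5 from row 1; 5 bumps 6 from row 2; 6 starts row 3. P = [[1, 2], [5], [6]].
Insert 3: appended to row 1. P = [[1, 2, 3], [5], [6]].
Insert 7: appended to row 1. P = [[1, 2, 3, 7], [5], [6]].
Insert 8: appended to row 1. P = [[1, 2, 3, 7, 8], [5], [6]].
Insert 4: 4 bumps 7 from row 1; 7 appends to row 2. P = [[1, 2, 3, 4, 8], [5, 7], [6]].

So P = [[1, 2, 3, 4, 8], [5, 7], [6]], Q = [[1, 3, 5, 6, 7], [2, 8], [4]].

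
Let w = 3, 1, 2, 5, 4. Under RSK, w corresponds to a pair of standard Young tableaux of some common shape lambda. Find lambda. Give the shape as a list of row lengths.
Row-insert each entry into an empty tableau.

After inserting 3: P = [[3]].
After inserting 1: P = [[1], [3]].
After inserting 2: P = [[1, 2], [3]].
After inserting 5: P = [[1, 2, 5], [3]].
After inserting 4: P = [[1, 2, 4], [3, 5]].

The final insertion tableau P = [[1, 2, 4], [3, 5]] has shape [3, 2].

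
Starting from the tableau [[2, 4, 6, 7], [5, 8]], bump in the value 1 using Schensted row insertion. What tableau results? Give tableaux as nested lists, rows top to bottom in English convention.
[[1, 4, 6, 7], [2, 8], [5]]

In row 1, 1 replaces 2 (the leftmost entry greater than 1); 2 is bumped to row 2. In row 2, 2 replaces 5 (the leftmost entry greater than 2); 5 is bumped to row 3. 5 starts a new row 3. The new tableau is [[1, 4, 6, 7], [2, 8], [5]].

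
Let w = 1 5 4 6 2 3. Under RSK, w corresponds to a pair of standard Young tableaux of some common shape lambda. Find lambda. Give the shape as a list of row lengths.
[3, 2, 1]

Row-insert each entry into an empty tableau.

After inserting 1: P = [[1]].
After inserting 5: P = [[1, 5]].
After inserting 4: P = [[1, 4], [5]].
After inserting 6: P = [[1, 4, 6], [5]].
After inserting 2: P = [[1, 2, 6], [4], [5]].
After inserting 3: P = [[1, 2, 3], [4, 6], [5]].

The final insertion tableau P = [[1, 2, 3], [4, 6], [5]] has shape [3, 2, 1].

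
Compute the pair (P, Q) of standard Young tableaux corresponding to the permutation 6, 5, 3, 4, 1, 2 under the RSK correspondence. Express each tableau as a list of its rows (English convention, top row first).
P = [[1, 2], [3, 4], [5], [6]], Q = [[1, 4], [2, 6], [3], [5]]

Insert each entry of the permutation into P by Schensted row insertion, recording in Q the position of each new cell.

Insert 6: appended to row 1. P = [[6]], Q = [[1]].
Insert 5: 5 bumps 6 from row 1; 6 starts row 2. P = [[5], [6]], Q = [[1], [2]].
Insert 3: 3 bumps 5 from row 1; 5 bumps 6 from row 2; 6 starts row 3. P = [[3], [5], [6]], Q = [[1], [2], [3]].
Insert 4: appended to row 1. P = [[3, 4], [5], [6]], Q = [[1, 4], [2], [3]].
Insert 1: 1 bumps 3 from row 1; 3 bumps 5 from row 2; 5 bumps 6 from row 3; 6 starts row 4. P = [[1, 4], [3], [5], [6]], Q = [[1, 4], [2], [3], [5]].
Insert 2: 2 bumps 4 from row 1; 4 appends to row 2. P = [[1, 2], [3, 4], [5], [6]], Q = [[1, 4], [2, 6], [3], [5]].

So P = [[1, 2], [3, 4], [5], [6]], Q = [[1, 4], [2, 6], [3], [5]].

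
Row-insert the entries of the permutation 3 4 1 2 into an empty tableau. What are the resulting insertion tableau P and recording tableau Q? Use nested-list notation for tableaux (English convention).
P = [[1, 2], [3, 4]], Q = [[1, 2], [3, 4]]

Insert each entry of the permutation into P by Schensted row insertion, recording in Q the position of each new cell.

Insert 3: appended to row 1. P = [[3]], Q = [[1]].
Insert 4: appended to row 1. P = [[3, 4]], Q = [[1, 2]].
Insert 1: 1 bumps 3 from row 1; 3 starts row 2. P = [[1, 4], [3]], Q = [[1, 2], [3]].
Insert 2: 2 bumps 4 from row 1; 4 appends to row 2. P = [[1, 2], [3, 4]], Q = [[1, 2], [3, 4]].

So P = [[1, 2], [3, 4]], Q = [[1, 2], [3, 4]].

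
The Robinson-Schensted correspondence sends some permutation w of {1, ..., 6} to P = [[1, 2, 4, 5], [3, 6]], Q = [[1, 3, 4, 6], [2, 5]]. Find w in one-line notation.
3 1 2 6 4 5

Reverse RSK: for i = n, n-1, ..., 1, locate i in Q, remove the corresponding corner cell from P, and reverse-bump its entry up through P; the value ejected from row 1 is w(i).

So w = 3 1 2 6 4 5.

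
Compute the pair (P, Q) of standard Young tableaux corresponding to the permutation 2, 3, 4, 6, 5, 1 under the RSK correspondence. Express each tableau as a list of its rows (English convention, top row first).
Insert each entry of the permutation into P by Schensted row insertion, recording in Q the position of each new cell.

Insert 2: appended to row 1. P = [[2]], Q = [[1]].
Insert 3: appended to row 1. P = [[2, 3]], Q = [[1, 2]].
Insert 4: appended to row 1. P = [[2, 3, 4]], Q = [[1, 2, 3]].
Insert 6: appended to row 1. P = [[2, 3, 4, 6]], Q = [[1, 2, 3, 4]].
Insert 5: 5 bumps 6 from row 1; 6 starts row 2. P = [[2, 3, 4, 5], [6]], Q = [[1, 2, 3, 4], [5]].
Insert 1: 1 bumps 2 from row 1; 2 bumps 6 from row 2; 6 starts row 3. P = [[1, 3, 4, 5], [2], [6]], Q = [[1, 2, 3, 4], [5], [6]].

So P = [[1, 3, 4, 5], [2], [6]], Q = [[1, 2, 3, 4], [5], [6]].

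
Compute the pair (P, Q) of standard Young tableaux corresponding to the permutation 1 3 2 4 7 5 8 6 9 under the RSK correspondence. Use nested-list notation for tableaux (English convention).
Insert each entry of the permutation into P by Schensted row insertion, recording in Q the position of each new cell.

Insert 1: appended to row 1. P = [[1]], Q = [[1]].
Insert 3: appended to row 1. P = [[1, 3]], Q = [[1, 2]].
Insert 2: 2 bumps 3 from row 1; 3 starts row 2. P = [[1, 2], [3]], Q = [[1, 2], [3]].
Insert 4: appended to row 1. P = [[1, 2, 4], [3]], Q = [[1, 2, 4], [3]].
Insert 7: appended to row 1. P = [[1, 2, 4, 7], [3]], Q = [[1, 2, 4, 5], [3]].
Insert 5: 5 bumps 7 from row 1; 7 appends to row 2. P = [[1, 2, 4, 5], [3, 7]], Q = [[1, 2, 4, 5], [3, 6]].
Insert 8: appended to row 1. P = [[1, 2, 4, 5, 8], [3, 7]], Q = [[1, 2, 4, 5, 7], [3, 6]].
Insert 6: 6 bumps 8 from row 1; 8 appends to row 2. P = [[1, 2, 4, 5, 6], [3, 7, 8]], Q = [[1, 2, 4, 5, 7], [3, 6, 8]].
Insert 9: appended to row 1. P = [[1, 2, 4, 5, 6, 9], [3, 7, 8]], Q = [[1, 2, 4, 5, 7, 9], [3, 6, 8]].

So P = [[1, 2, 4, 5, 6, 9], [3, 7, 8]], Q = [[1, 2, 4, 5, 7, 9], [3, 6, 8]].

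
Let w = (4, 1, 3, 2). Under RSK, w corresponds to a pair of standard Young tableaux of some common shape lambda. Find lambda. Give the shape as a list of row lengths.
[2, 1, 1]

Row-insert each entry into an empty tableau.

After inserting 4: P = [[4]].
After inserting 1: P = [[1], [4]].
After inserting 3: P = [[1, 3], [4]].
After inserting 2: P = [[1, 2], [3], [4]].

The final insertion tableau P = [[1, 2], [3], [4]] has shape [2, 1, 1].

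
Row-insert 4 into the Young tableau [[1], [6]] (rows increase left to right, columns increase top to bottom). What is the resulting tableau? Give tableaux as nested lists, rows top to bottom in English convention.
[[1, 4], [6]]

4 is larger than every entry of row 1, so it is appended to row 1. The new tableau is [[1, 4], [6]].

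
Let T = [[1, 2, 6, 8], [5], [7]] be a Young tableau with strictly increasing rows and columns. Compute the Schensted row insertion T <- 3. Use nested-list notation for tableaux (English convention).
In row 1, 3 replaces 6 (the leftmost entry greater than 3); 6 is bumped to row 2. 6 is appended to row 2. The new tableau is [[1, 2, 3, 8], [5, 6], [7]].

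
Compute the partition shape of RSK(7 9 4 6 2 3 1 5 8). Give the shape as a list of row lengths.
[4, 2, 2, 1]

Row-insert each entry into an empty tableau.

After inserting 7: P = [[7]].
After inserting 9: P = [[7, 9]].
After inserting 4: P = [[4, 9], [7]].
After inserting 6: P = [[4, 6], [7, 9]].
After inserting 2: P = [[2, 6], [4, 9], [7]].
After inserting 3: P = [[2, 3], [4, 6], [7, 9]].
After inserting 1: P = [[1, 3], [2, 6], [4, 9], [7]].
After inserting 5: P = [[1, 3, 5], [2, 6], [4, 9], [7]].
After inserting 8: P = [[1, 3, 5, 8], [2, 6], [4, 9], [7]].

The final insertion tableau P = [[1, 3, 5, 8], [2, 6], [4, 9], [7]] has shape [4, 2, 2, 1].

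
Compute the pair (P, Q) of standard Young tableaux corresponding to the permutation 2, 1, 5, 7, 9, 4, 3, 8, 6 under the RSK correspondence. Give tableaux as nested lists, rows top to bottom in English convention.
P = [[1, 3, 6, 8], [2, 4, 7], [5, 9]], Q = [[1, 3, 4, 5], [2, 6, 8], [7, 9]]

Insert each entry of the permutation into P by Schensted row insertion, recording in Q the position of each new cell.

After inserting 2: P = [[2]].
After inserting 1: P = [[1], [2]].
After inserting 5: P = [[1, 5], [2]].
After inserting 7: P = [[1, 5, 7], [2]].
After inserting 9: P = [[1, 5, 7, 9], [2]].
After inserting 4: P = [[1, 4, 7, 9], [2, 5]].
After inserting 3: P = [[1, 3, 7, 9], [2, 4], [5]].
After inserting 8: P = [[1, 3, 7, 8], [2, 4, 9], [5]].
After inserting 6: P = [[1, 3, 6, 8], [2, 4, 7], [5, 9]].

So P = [[1, 3, 6, 8], [2, 4, 7], [5, 9]], Q = [[1, 3, 4, 5], [2, 6, 8], [7, 9]].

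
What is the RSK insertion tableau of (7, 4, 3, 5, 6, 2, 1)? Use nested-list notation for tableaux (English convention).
After inserting 7: P = [[7]].
After inserting 4: P = [[4], [7]].
After inserting 3: P = [[3], [4], [7]].
After inserting 5: P = [[3, 5], [4], [7]].
After inserting 6: P = [[3, 5, 6], [4], [7]].
After inserting 2: P = [[2, 5, 6], [3], [4], [7]].
After inserting 1: P = [[1, 5, 6], [2], [3], [4], [7]].

So P = [[1, 5, 6], [2], [3], [4], [7]].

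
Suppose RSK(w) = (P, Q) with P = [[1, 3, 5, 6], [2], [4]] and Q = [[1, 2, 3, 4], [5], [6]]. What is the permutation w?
2 4 5 6 3 1

Reverse the RSK construction: for i from n down to 1, find the cell of Q containing i, remove the entry at that cell from P, and reverse-bump it up through P; the value ejected from row 1 is w(i).

Step i=6: Q has 6 at row 3, column 1; remove 4 from row 3 of P and reverse-bump: 4 enters row 2 and ejects 2; 2 enters row 1 and ejects 1. So w(6) = 1. P is now [[2, 3, 5, 6], [4]].
Step i=5: Q has 5 at row 2, column 1; remove 4 from row 2 of P and reverse-bump: 4 enters row 1 and ejects 3. So w(5) = 3. P is now [[2, 4, 5, 6]].
Step i=4: Q has 4 at row 1, column 4; remove that cell from P, ejecting 6. So w(4) = 6. P is now [[2, 4, 5]].
Step i=3: Q has 3 at row 1, column 3; remove that cell from P, ejecting 5. So w(3) = 5. P is now [[2, 4]].
Step i=2: Q has 2 at row 1, column 2; remove that cell from P, ejecting 4. So w(2) = 4. P is now [[2]].
Step i=1: Q has 1 at row 1, column 1; remove that cell from P, ejecting 2. So w(1) = 2. P is now [].

So w = 2 4 5 6 3 1.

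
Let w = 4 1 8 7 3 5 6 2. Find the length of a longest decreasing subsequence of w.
4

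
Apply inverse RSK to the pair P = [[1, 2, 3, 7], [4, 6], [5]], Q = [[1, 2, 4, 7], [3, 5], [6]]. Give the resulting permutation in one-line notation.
Reverse the RSK construction: for i from n down to 1, find the cell of Q containing i, remove the entry at that cell from P, and reverse-bump it up through P; the value ejected from row 1 is w(i).

Step i=7: Q has 7 at row 1, column 4; remove that cell from P, ejecting 7. So w(7) = 7. P is now [[1, 2, 3], [4, 6], [5]].
Step i=6: Q has 6 at row 3, column 1; remove 5 from row 3 of P and reverse-bump: 5 enters row 2 and ejects 4; 4 enters row 1 and ejects 3. So w(6) = 3. P is now [[1, 2, 4], [5, 6]].
Step i=5: Q has 5 at row 2, column 2; remove 6 from row 2 of P and reverse-bump: 6 enters row 1 and ejects 4. So w(5) = 4. P is now [[1, 2, 6], [5]].
Step i=4: Q has 4 at row 1, column 3; remove that cell from P, ejecting 6. So w(4) = 6. P is now [[1, 2], [5]].
Step i=3: Q has 3 at row 2, column 1; remove 5 from row 2 of P and reverse-bump: 5 enters row 1 and ejects 2. So w(3) = 2. P is now [[1, 5]].
Step i=2: Q has 2 at row 1, column 2; remove that cell from P, ejecting 5. So w(2) = 5. P is now [[1]].
Step i=1: Q has 1 at row 1, column 1; remove that cell from P, ejecting 1. So w(1) = 1. P is now [].

So w = 1 5 2 6 4 3 7.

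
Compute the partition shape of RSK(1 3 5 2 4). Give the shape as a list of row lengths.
Row-insert each entry into an empty tableau.

After inserting 1: P = [[1]].
After inserting 3: P = [[1, 3]].
After inserting 5: P = [[1, 3, 5]].
After inserting 2: P = [[1, 2, 5], [3]].
After inserting 4: P = [[1, 2, 4], [3, 5]].

The final insertion tableau P = [[1, 2, 4], [3, 5]] has shape [3, 2].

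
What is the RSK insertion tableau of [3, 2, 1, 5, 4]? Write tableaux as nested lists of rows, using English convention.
After inserting 3: P = [[3]].
After inserting 2: P = [[2], [3]].
After inserting 1: P = [[1], [2], [3]].
After inserting 5: P = [[1, 5], [2], [3]].
After inserting 4: P = [[1, 4], [2, 5], [3]].

So P = [[1, 4], [2, 5], [3]].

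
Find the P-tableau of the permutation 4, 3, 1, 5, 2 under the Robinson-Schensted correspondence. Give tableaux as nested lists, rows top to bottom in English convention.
P = [[1, 2], [3, 5], [4]]

Insert 4: appended to row 1. P = [[4]].
Insert 3: 3 bumps 4 from row 1; 4 starts row 2. P = [[3], [4]].
Insert 1: 1 bumps 3 from row 1; 3 bumps 4 from row 2; 4 starts row 3. P = [[1], [3], [4]].
Insert 5: appended to row 1. P = [[1, 5], [3], [4]].
Insert 2: 2 bumps 5 from row 1; 5 appends to row 2. P = [[1, 2], [3, 5], [4]].

So P = [[1, 2], [3, 5], [4]].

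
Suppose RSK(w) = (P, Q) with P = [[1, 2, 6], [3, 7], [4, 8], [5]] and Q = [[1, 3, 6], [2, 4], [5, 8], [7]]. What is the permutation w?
5 1 8 4 3 7 2 6

Reverse the RSK construction: for i from n down to 1, find the cell of Q containing i, remove the entry at that cell from P, and reverse-bump it up through P; the value ejected from row 1 is w(i).

Step i=8: Q has 8 at row 3, column 2; remove 8 from row 3 of P and reverse-bump: 8 enters row 2 and ejects 7; 7 enters row 1 and ejects 6. So w(8) = 6. P is now [[1, 2, 7], [3, 8], [4], [5]].
Step i=7: Q has 7 at row 4, column 1; remove 5 from row 4 of P and reverse-bump: 5 enters row 3 and ejects 4; 4 enters row 2 and ejects 3; 3 enters row 1 and ejects 2. So w(7) = 2. P is now [[1, 3, 7], [4, 8], [5]].
Step i=6: Q has 6 at row 1, column 3; remove that cell from P, ejecting 7. So w(6) = 7. P is now [[1, 3], [4, 8], [5]].
Step i=5: Q has 5 at row 3, column 1; remove 5 from row 3 of P and reverse-bump: 5 enters row 2 and ejects 4; 4 enters row 1 and ejects 3. So w(5) = 3. P is now [[1, 4], [5, 8]].
Step i=4: Q has 4 at row 2, column 2; remove 8 from row 2 of P and reverse-bump: 8 enters row 1 and ejects 4. So w(4) = 4. P is now [[1, 8], [5]].
Step i=3: Q has 3 at row 1, column 2; remove that cell from P, ejecting 8. So w(3) = 8. P is now [[1], [5]].
Step i=2: Q has 2 at row 2, column 1; remove 5 from row 2 of P and reverse-bump: 5 enters row 1 and ejects 1. So w(2) = 1. P is now [[5]].
Step i=1: Q has 1 at row 1, column 1; remove that cell from P, ejecting 5. So w(1) = 5. P is now [].

So w = 5 1 8 4 3 7 2 6.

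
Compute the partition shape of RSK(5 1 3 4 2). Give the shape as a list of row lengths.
[3, 1, 1]

Row-insert each entry into an empty tableau.

After inserting 5: P = [[5]].
After inserting 1: P = [[1], [5]].
After inserting 3: P = [[1, 3], [5]].
After inserting 4: P = [[1, 3, 4], [5]].
After inserting 2: P = [[1, 2, 4], [3], [5]].

The final insertion tableau P = [[1, 2, 4], [3], [5]] has shape [3, 1, 1].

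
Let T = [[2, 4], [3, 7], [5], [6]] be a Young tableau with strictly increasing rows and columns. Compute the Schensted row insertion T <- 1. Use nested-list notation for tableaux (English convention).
[[1, 4], [2, 7], [3], [5], [6]]

In row 1, 1 replaces 2 (the leftmost entry greater than 1); 2 is bumped to row 2. In row 2, 2 replaces 3 (the leftmost entry greater than 2); 3 is bumped to row 3. In row 3, 3 replaces 5 (the leftmost entry greater than 3); 5 is bumped to row 4. In row 4, 5 replaces 6 (the leftmost entry greater than 5); 6 is bumped to row 5. 6 starts a new row 5. The new tableau is [[1, 4], [2, 7], [3], [5], [6]].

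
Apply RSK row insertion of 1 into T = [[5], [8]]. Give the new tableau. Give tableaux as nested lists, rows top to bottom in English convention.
In row 1, 1 replaces 5 (the leftmost entry greater than 1); 5 is bumped to row 2. In row 2, 5 replaces 8 (the leftmost entry greater than 5); 8 is bumped to row 3. 8 starts a new row 3. The new tableau is [[1], [5], [8]].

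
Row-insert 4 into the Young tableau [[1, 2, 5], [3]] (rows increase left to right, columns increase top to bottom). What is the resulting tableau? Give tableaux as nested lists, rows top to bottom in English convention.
[[1, 2, 4], [3, 5]]

In row 1, 4 replaces 5 (the leftmost entry greater than 4); 5 is bumped to row 2. 5 is appended to row 2. The new tableau is [[1, 2, 4], [3, 5]].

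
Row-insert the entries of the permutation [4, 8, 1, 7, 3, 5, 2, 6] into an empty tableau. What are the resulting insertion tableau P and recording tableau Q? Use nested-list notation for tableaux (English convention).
Insert each entry of the permutation into P by Schensted row insertion, recording in Q the position of each new cell.

After inserting 4: P = [[4]].
After inserting 8: P = [[4, 8]].
After inserting 1: P = [[1, 8], [4]].
After inserting 7: P = [[1, 7], [4, 8]].
After inserting 3: P = [[1, 3], [4, 7], [8]].
After inserting 5: P = [[1, 3, 5], [4, 7], [8]].
After inserting 2: P = [[1, 2, 5], [3, 7], [4], [8]].
After inserting 6: P = [[1, 2, 5, 6], [3, 7], [4], [8]].

So P = [[1, 2, 5, 6], [3, 7], [4], [8]], Q = [[1, 2, 6, 8], [3, 4], [5], [7]].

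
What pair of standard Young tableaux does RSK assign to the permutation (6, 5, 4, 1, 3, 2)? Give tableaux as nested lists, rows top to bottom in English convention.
Insert each entry of the permutation into P by Schensted row insertion, recording in Q the position of each new cell.

Insert 6: appended to row 1. P = [[6]].
Insert 5: 5 bumps 6 from row 1; 6 starts row 2. P = [[5], [6]].
Insert 4: 4 bumps 5 from row 1; 5 bumps 6 from row 2; 6 starts row 3. P = [[4], [5], [6]].
Insert 1: 1 bumps 4 from row 1; 4 bumps 5 from row 2; 5 bumps 6 from row 3; 6 starts row 4. P = [[1], [4], [5], [6]].
Insert 3: appended to row 1. P = [[1, 3], [4], [5], [6]].
Insert 2: 2 bumps 3 from row 1; 3 bumps 4 from row 2; 4 bumps 5 from row 3; 5 bumps 6 from row 4; 6 starts row 5. P = [[1, 2], [3], [4], [5], [6]].

So P = [[1, 2], [3], [4], [5], [6]], Q = [[1, 5], [2], [3], [4], [6]].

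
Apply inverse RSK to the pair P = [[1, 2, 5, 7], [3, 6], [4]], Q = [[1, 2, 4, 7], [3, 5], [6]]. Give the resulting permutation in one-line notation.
1 4 3 6 5 2 7

Reverse the RSK construction: for i from n down to 1, find the cell of Q containing i, remove the entry at that cell from P, and reverse-bump it up through P; the value ejected from row 1 is w(i).

Step i=7: Q has 7 at row 1, column 4; remove that cell from P, ejecting 7. So w(7) = 7. P is now [[1, 2, 5], [3, 6], [4]].
Step i=6: Q has 6 at row 3, column 1; remove 4 from row 3 of P and reverse-bump: 4 enters row 2 and ejects 3; 3 enters row 1 and ejects 2. So w(6) = 2. P is now [[1, 3, 5], [4, 6]].
Step i=5: Q has 5 at row 2, column 2; remove 6 from row 2 of P and reverse-bump: 6 enters row 1 and ejects 5. So w(5) = 5. P is now [[1, 3, 6], [4]].
Step i=4: Q has 4 at row 1, column 3; remove that cell from P, ejecting 6. So w(4) = 6. P is now [[1, 3], [4]].
Step i=3: Q has 3 at row 2, column 1; remove 4 from row 2 of P and reverse-bump: 4 enters row 1 and ejects 3. So w(3) = 3. P is now [[1, 4]].
Step i=2: Q has 2 at row 1, column 2; remove that cell from P, ejecting 4. So w(2) = 4. P is now [[1]].
Step i=1: Q has 1 at row 1, column 1; remove that cell from P, ejecting 1. So w(1) = 1. P is now [].

So w = 1 4 3 6 5 2 7.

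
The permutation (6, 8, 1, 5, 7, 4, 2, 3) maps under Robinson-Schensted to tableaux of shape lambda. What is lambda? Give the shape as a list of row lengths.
[3, 2, 2, 1]

Row-insert each entry into an empty tableau.

After inserting 6: P = [[6]].
After inserting 8: P = [[6, 8]].
After inserting 1: P = [[1, 8], [6]].
After inserting 5: P = [[1, 5], [6, 8]].
After inserting 7: P = [[1, 5, 7], [6, 8]].
After inserting 4: P = [[1, 4, 7], [5, 8], [6]].
After inserting 2: P = [[1, 2, 7], [4, 8], [5], [6]].
After inserting 3: P = [[1, 2, 3], [4, 7], [5, 8], [6]].

The final insertion tableau P = [[1, 2, 3], [4, 7], [5, 8], [6]] has shape [3, 2, 2, 1].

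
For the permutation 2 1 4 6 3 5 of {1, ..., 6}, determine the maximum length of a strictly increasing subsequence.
3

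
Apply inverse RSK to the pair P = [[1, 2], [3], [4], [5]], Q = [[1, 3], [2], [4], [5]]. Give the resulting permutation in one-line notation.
Reverse the RSK construction: for i from n down to 1, find the cell of Q containing i, remove the entry at that cell from P, and reverse-bump it up through P; the value ejected from row 1 is w(i).

Step i=5: Q has 5 at row 4, column 1; remove 5 from row 4 of P and reverse-bump: 5 enters row 3 and ejects 4; 4 enters row 2 and ejects 3; 3 enters row 1 and ejects 2. So w(5) = 2. P is now [[1, 3], [4], [5]].
Step i=4: Q has 4 at row 3, column 1; remove 5 from row 3 of P and reverse-bump: 5 enters row 2 and ejects 4; 4 enters row 1 and ejects 3. So w(4) = 3. P is now [[1, 4], [5]].
Step i=3: Q has 3 at row 1, column 2; remove that cell from P, ejecting 4. So w(3) = 4. P is now [[1], [5]].
Step i=2: Q has 2 at row 2, column 1; remove 5 from row 2 of P and reverse-bump: 5 enters row 1 and ejects 1. So w(2) = 1. P is now [[5]].
Step i=1: Q has 1 at row 1, column 1; remove that cell from P, ejecting 5. So w(1) = 5. P is now [].

So w = 5 1 4 3 2.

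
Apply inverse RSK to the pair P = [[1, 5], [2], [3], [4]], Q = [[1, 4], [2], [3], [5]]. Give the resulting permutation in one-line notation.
Reverse the RSK construction: for i from n down to 1, find the cell of Q containing i, remove the entry at that cell from P, and reverse-bump it up through P; the value ejected from row 1 is w(i).

Step i=5: Q has 5 at row 4, column 1; remove 4 from row 4 of P and reverse-bump: 4 enters row 3 and ejects 3; 3 enters row 2 and ejects 2; 2 enters row 1 and ejects 1. So w(5) = 1. P is now [[2, 5], [3], [4]].
Step i=4: Q has 4 at row 1, column 2; remove that cell from P, ejecting 5. So w(4) = 5. P is now [[2], [3], [4]].
Step i=3: Q has 3 at row 3, column 1; remove 4 from row 3 of P and reverse-bump: 4 enters row 2 and ejects 3; 3 enters row 1 and ejects 2. So w(3) = 2. P is now [[3], [4]].
Step i=2: Q has 2 at row 2, column 1; remove 4 from row 2 of P and reverse-bump: 4 enters row 1 and ejects 3. So w(2) = 3. P is now [[4]].
Step i=1: Q has 1 at row 1, column 1; remove that cell from P, ejecting 4. So w(1) = 4. P is now [].

So w = 4 3 2 5 1.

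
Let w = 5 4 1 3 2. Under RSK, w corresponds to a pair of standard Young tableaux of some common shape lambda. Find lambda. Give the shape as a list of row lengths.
[2, 1, 1, 1]

Row-insert each entry into an empty tableau.

After inserting 5: P = [[5]].
After inserting 4: P = [[4], [5]].
After inserting 1: P = [[1], [4], [5]].
After inserting 3: P = [[1, 3], [4], [5]].
After inserting 2: P = [[1, 2], [3], [4], [5]].

The final insertion tableau P = [[1, 2], [3], [4], [5]] has shape [2, 1, 1, 1].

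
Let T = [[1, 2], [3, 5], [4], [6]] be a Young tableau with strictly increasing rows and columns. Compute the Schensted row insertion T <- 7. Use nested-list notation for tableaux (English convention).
[[1, 2, 7], [3, 5], [4], [6]]

7 is larger than every entry of row 1, so it is appended to row 1. The new tableau is [[1, 2, 7], [3, 5], [4], [6]].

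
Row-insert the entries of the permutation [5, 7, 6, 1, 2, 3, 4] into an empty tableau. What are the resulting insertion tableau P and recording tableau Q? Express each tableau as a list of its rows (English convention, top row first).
Insert each entry of the permutation into P by Schensted row insertion, recording in Q the position of each new cell.

Insert 5: appended to row 1. P = [[5]].
Insert 7: appended to row 1. P = [[5, 7]].
Insert 6: 6 bumps 7 from row 1; 7 starts row 2. P = [[5, 6], [7]].
Insert 1: 1 bumps 5 from row 1; 5 bumps 7 from row 2; 7 starts row 3. P = [[1, 6], [5], [7]].
Insert 2: 2 bumps 6 from row 1; 6 appends to row 2. P = [[1, 2], [5, 6], [7]].
Insert 3: appended to row 1. P = [[1, 2, 3], [5, 6], [7]].
Insert 4: appended to row 1. P = [[1, 2, 3, 4], [5, 6], [7]].

So P = [[1, 2, 3, 4], [5, 6], [7]], Q = [[1, 2, 6, 7], [3, 5], [4]].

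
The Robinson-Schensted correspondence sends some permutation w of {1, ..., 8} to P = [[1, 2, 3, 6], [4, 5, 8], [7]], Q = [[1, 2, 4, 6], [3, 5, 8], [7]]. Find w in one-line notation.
Reverse the RSK construction: for i from n down to 1, find the cell of Q containing i, remove the entry at that cell from P, and reverse-bump it up through P; the value ejected from row 1 is w(i).

Step i=8: Q has 8 at row 2, column 3; remove 8 from row 2 of P and reverse-bump: 8 enters row 1 and ejects 6. So w(8) = 6. P is now [[1, 2, 3, 8], [4, 5], [7]].
Step i=7: Q has 7 at row 3, column 1; remove 7 from row 3 of P and reverse-bump: 7 enters row 2 and ejects 5; 5 enters row 1 and ejects 3. So w(7) = 3. P is now [[1, 2, 5, 8], [4, 7]].
Step i=6: Q has 6 at row 1, column 4; remove that cell from P, ejecting 8. So w(6) = 8. P is now [[1, 2, 5], [4, 7]].
Step i=5: Q has 5 at row 2, column 2; remove 7 from row 2 of P and reverse-bump: 7 enters row 1 and ejects 5. So w(5) = 5. P is now [[1, 2, 7], [4]].
Step i=4: Q has 4 at row 1, column 3; remove that cell from P, ejecting 7. So w(4) = 7. P is now [[1, 2], [4]].
Step i=3: Q has 3 at row 2, column 1; remove 4 from row 2 of P and reverse-bump: 4 enters row 1 and ejects 2. So w(3) = 2. P is now [[1, 4]].
Step i=2: Q has 2 at row 1, column 2; remove that cell from P, ejecting 4. So w(2) = 4. P is now [[1]].
Step i=1: Q has 1 at row 1, column 1; remove that cell from P, ejecting 1. So w(1) = 1. P is now [].

So w = 1 4 2 7 5 8 3 6.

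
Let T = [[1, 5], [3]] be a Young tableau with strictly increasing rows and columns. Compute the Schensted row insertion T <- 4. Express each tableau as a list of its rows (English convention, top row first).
[[1, 4], [3, 5]]

In row 1, 4 replaces 5 (the leftmost entry greater than 4); 5 is bumped to row 2. 5 is appended to row 2. The new tableau is [[1, 4], [3, 5]].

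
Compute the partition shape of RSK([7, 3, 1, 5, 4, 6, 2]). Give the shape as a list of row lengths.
Row-insert each entry into an empty tableau.

After inserting 7: P = [[7]].
After inserting 3: P = [[3], [7]].
After inserting 1: P = [[1], [3], [7]].
After inserting 5: P = [[1, 5], [3], [7]].
After inserting 4: P = [[1, 4], [3, 5], [7]].
After inserting 6: P = [[1, 4, 6], [3, 5], [7]].
After inserting 2: P = [[1, 2, 6], [3, 4], [5], [7]].

The final insertion tableau P = [[1, 2, 6], [3, 4], [5], [7]] has shape [3, 2, 1, 1].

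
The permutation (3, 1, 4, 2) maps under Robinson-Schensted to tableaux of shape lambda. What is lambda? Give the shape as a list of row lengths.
Row-insert each entry into an empty tableau.

After inserting 3: P = [[3]].
After inserting 1: P = [[1], [3]].
After inserting 4: P = [[1, 4], [3]].
After inserting 2: P = [[1, 2], [3, 4]].

The final insertion tableau P = [[1, 2], [3, 4]] has shape [2, 2].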